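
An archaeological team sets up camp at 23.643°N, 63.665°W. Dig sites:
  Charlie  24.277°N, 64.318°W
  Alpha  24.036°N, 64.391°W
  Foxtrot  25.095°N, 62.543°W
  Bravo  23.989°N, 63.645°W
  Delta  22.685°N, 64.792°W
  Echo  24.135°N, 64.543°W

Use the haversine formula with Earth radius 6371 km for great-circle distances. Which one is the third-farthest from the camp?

Echo

Distance to each, sorted:
Foxtrot: 197.4 km
Delta: 156.9 km
Echo: 104.7 km
Charlie: 96.8 km
Alpha: 85.8 km
Bravo: 38.5 km
The third-farthest is Echo at 104.7 km.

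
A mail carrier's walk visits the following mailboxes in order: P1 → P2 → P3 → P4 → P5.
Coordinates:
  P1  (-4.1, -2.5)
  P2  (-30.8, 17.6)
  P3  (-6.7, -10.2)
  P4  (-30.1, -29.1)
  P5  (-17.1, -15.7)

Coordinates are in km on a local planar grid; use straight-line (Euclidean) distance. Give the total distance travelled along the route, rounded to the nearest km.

119 km

Leg distances:
P1→P2: 33.4 km  (cumulative 33.4 km)
P2→P3: 36.8 km  (cumulative 70.2 km)
P3→P4: 30.1 km  (cumulative 100.3 km)
P4→P5: 18.7 km  (cumulative 119.0 km)
Total route length ≈ 119 km.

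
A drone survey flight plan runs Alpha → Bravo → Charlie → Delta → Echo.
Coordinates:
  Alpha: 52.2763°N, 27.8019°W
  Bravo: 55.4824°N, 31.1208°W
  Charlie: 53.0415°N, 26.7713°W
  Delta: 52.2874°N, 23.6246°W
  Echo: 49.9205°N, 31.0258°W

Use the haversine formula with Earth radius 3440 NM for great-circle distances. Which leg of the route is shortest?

Leg distances:
Alpha→Bravo: 225.4 NM
Bravo→Charlie: 211.4 NM
Charlie→Delta: 123.2 NM
Delta→Echo: 312.9 NM
The shortest leg is Charlie–Delta at 123.2 NM.

Charlie–Delta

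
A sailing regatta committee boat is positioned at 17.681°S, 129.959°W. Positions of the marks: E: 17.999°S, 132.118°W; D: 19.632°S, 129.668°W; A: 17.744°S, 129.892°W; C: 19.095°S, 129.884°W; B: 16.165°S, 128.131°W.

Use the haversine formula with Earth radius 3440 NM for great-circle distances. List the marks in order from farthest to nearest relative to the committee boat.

B, E, D, C, A

Distance from the committee boat at 17.681°S, 129.959°W to each:
B 16.165°S, 128.131°W: 139.0 NM
E 17.999°S, 132.118°W: 124.9 NM
D 19.632°S, 129.668°W: 118.3 NM
C 19.095°S, 129.884°W: 85.0 NM
A 17.744°S, 129.892°W: 5.4 NM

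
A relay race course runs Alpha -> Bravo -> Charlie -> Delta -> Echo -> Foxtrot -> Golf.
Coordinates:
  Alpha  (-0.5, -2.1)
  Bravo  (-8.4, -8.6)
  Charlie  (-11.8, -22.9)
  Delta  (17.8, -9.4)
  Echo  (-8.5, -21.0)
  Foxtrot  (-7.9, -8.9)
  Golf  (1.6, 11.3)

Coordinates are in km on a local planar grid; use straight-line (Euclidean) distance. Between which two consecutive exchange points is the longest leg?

Charlie–Delta

Leg distances:
Alpha→Bravo: 10.2 km
Bravo→Charlie: 14.7 km
Charlie→Delta: 32.5 km
Delta→Echo: 28.7 km
Echo→Foxtrot: 12.1 km
Foxtrot→Golf: 22.3 km
The longest leg is Charlie–Delta at 32.5 km.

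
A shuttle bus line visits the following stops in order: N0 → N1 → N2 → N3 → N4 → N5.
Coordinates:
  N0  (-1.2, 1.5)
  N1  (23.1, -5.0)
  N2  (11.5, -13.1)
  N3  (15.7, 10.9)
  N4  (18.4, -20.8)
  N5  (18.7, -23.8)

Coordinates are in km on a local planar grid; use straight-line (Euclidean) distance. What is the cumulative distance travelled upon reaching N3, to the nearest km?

64 km

Leg distances:
N0→N1: 25.2 km  (cumulative 25.2 km)
N1→N2: 14.1 km  (cumulative 39.3 km)
N2→N3: 24.4 km  (cumulative 63.7 km)
Cumulative distance at N3 ≈ 64 km.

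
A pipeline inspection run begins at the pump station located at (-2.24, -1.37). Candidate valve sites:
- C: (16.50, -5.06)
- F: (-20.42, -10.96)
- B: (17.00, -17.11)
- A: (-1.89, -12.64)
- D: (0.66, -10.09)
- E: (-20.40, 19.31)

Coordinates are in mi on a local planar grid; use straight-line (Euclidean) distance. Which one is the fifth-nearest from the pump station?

B

Distance to each, sorted:
D: 9.2 mi
A: 11.3 mi
C: 19.1 mi
F: 20.6 mi
B: 24.9 mi
E: 27.5 mi
The fifth-nearest is B at 24.9 mi.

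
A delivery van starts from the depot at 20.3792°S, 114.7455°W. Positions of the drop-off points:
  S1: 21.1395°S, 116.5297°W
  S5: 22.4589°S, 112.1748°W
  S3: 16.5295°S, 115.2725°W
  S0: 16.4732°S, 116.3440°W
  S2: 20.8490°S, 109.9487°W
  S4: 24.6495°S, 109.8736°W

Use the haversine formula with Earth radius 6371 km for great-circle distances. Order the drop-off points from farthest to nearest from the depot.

S4, S2, S0, S3, S5, S1

Distances from the depot:
S4 24.6495°S, 109.8736°W: 689.7 km
S2 20.8490°S, 109.9487°W: 501.9 km
S0 16.4732°S, 116.3440°W: 465.9 km
S3 16.5295°S, 115.2725°W: 431.7 km
S5 22.4589°S, 112.1748°W: 352.5 km
S1 21.1395°S, 116.5297°W: 203.9 km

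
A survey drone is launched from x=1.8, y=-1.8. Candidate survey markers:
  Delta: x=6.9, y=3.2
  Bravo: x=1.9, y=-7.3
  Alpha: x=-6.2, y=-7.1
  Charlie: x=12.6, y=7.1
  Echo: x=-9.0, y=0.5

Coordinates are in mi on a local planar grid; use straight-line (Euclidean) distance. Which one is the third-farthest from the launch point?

Alpha

Distance to each, sorted:
Charlie: 14.0 mi
Echo: 11.0 mi
Alpha: 9.6 mi
Delta: 7.1 mi
Bravo: 5.5 mi
The third-farthest is Alpha at 9.6 mi.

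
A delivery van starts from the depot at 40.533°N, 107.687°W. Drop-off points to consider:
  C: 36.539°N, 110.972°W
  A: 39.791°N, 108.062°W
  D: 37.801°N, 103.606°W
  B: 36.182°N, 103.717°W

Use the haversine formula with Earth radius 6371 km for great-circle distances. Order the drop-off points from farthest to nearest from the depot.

Computing each great-circle distance from 40.533°N, 107.687°W:
B 36.182°N, 103.717°W: 594.7 km
C 36.539°N, 110.972°W: 528.0 km
D 37.801°N, 103.606°W: 464.7 km
A 39.791°N, 108.062°W: 88.4 km

B, C, D, A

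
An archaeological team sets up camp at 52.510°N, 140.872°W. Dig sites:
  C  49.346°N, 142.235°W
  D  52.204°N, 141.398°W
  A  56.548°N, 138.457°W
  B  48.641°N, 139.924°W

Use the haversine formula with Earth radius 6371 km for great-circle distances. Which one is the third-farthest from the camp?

C

Distances from the camp (52.510°N, 140.872°W):
A: 475.2 km
B: 435.4 km
C: 364.5 km
D: 49.3 km
The third-farthest is C at 364.5 km.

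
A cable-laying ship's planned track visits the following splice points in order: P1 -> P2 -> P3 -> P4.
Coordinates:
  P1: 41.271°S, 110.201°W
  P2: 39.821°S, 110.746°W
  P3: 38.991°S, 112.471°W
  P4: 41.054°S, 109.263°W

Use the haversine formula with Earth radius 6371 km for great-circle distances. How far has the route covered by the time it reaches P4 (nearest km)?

Leg distances:
P1→P2: 167.7 km  (cumulative 167.7 km)
P2→P3: 174.6 km  (cumulative 342.3 km)
P3→P4: 356.7 km  (cumulative 698.9 km)
Cumulative distance at P4 ≈ 699 km.

699 km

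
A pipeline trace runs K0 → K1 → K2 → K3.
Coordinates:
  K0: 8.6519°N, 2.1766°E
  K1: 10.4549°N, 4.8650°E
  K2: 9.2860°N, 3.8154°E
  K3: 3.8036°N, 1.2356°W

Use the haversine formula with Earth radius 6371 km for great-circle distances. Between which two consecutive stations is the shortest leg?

K1–K2

Leg distances:
K0→K1: 356.5 km
K1→K2: 173.5 km
K2→K3: 826.3 km
The shortest leg is K1–K2 at 173.5 km.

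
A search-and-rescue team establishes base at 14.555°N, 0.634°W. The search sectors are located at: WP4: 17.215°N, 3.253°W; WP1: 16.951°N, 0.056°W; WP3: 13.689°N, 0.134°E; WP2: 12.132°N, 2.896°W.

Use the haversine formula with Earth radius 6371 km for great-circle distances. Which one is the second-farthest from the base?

WP2

Distance to each, sorted:
WP4: 407.3 km
WP2: 364.0 km
WP1: 273.5 km
WP3: 127.0 km
The second-farthest is WP2 at 364.0 km.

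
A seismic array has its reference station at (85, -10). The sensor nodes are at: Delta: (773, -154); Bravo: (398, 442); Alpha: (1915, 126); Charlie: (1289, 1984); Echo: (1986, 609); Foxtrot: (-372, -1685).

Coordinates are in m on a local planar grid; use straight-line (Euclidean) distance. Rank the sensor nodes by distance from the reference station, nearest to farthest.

Distance from the reference station at (85, -10) to each:
Bravo (398, 442): 549.8 m
Delta (773, -154): 702.9 m
Foxtrot (-372, -1685): 1736.2 m
Alpha (1915, 126): 1835.0 m
Echo (1986, 609): 1999.2 m
Charlie (1289, 1984): 2329.3 m

Bravo, Delta, Foxtrot, Alpha, Echo, Charlie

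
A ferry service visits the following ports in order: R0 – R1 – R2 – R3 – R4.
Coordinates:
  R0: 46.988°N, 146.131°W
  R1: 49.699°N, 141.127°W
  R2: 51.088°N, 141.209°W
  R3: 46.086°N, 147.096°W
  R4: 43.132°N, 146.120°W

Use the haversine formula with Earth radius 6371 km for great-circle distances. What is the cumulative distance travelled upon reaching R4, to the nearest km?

1673 km

Leg distances:
R0→R1: 476.9 km  (cumulative 476.9 km)
R1→R2: 154.6 km  (cumulative 631.5 km)
R2→R3: 704.4 km  (cumulative 1335.9 km)
R3→R4: 337.4 km  (cumulative 1673.3 km)
Cumulative distance at R4 ≈ 1673 km.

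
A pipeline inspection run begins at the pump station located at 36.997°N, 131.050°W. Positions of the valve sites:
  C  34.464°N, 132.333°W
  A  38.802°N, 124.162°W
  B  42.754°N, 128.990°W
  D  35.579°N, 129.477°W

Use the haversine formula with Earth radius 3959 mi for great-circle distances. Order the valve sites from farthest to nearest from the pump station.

Computing each great-circle distance from 36.997°N, 131.050°W:
B 42.754°N, 128.990°W: 412.5 mi
A 38.802°N, 124.162°W: 395.6 mi
C 34.464°N, 132.333°W: 189.2 mi
D 35.579°N, 129.477°W: 131.4 mi

B, A, C, D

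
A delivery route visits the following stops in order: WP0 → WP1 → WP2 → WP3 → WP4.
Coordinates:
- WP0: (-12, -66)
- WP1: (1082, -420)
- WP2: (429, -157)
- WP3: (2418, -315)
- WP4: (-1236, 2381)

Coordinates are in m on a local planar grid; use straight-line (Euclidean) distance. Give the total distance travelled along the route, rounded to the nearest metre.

8390 m

Leg distances:
WP0→WP1: 1149.8 m  (cumulative 1149.8 m)
WP1→WP2: 704.0 m  (cumulative 1853.8 m)
WP2→WP3: 1995.3 m  (cumulative 3849.1 m)
WP3→WP4: 4540.9 m  (cumulative 8390.0 m)
Total route length ≈ 8390 m.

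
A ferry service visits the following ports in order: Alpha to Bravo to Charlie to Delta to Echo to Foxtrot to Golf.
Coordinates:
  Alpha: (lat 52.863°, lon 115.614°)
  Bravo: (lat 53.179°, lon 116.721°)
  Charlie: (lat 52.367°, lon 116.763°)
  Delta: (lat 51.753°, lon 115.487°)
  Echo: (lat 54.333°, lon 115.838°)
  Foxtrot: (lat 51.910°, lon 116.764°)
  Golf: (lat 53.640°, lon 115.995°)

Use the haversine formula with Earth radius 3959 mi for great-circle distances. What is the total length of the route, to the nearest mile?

Leg distances:
Alpha→Bravo: 50.9 mi  (cumulative 50.9 mi)
Bravo→Charlie: 56.1 mi  (cumulative 107.1 mi)
Charlie→Delta: 68.8 mi  (cumulative 175.9 mi)
Delta→Echo: 178.9 mi  (cumulative 354.8 mi)
Echo→Foxtrot: 171.8 mi  (cumulative 526.5 mi)
Foxtrot→Golf: 123.8 mi  (cumulative 650.3 mi)
Total route length ≈ 650 mi.

650 mi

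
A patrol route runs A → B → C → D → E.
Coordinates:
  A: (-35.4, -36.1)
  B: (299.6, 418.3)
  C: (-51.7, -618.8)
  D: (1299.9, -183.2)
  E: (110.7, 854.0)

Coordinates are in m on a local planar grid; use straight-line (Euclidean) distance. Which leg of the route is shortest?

Leg distances:
A→B: 564.5 m
B→C: 1095.0 m
C→D: 1420.1 m
D→E: 1578.0 m
The shortest leg is A–B at 564.5 m.

A–B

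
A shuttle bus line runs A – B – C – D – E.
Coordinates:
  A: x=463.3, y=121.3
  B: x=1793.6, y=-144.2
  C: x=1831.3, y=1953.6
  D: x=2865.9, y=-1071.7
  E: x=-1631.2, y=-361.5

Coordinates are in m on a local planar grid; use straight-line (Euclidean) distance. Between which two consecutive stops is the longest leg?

D–E

Leg distances:
A→B: 1356.5 m
B→C: 2098.1 m
C→D: 3197.3 m
D→E: 4552.8 m
The longest leg is D–E at 4552.8 m.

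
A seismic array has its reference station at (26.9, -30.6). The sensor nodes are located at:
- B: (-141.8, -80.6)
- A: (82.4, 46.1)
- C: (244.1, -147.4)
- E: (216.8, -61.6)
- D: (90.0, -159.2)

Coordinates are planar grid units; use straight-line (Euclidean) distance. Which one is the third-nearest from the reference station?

B

Distance to each, sorted:
A: 94.7
D: 143.2
B: 176.0
E: 192.4
C: 246.6
The third-nearest is B at 176.0.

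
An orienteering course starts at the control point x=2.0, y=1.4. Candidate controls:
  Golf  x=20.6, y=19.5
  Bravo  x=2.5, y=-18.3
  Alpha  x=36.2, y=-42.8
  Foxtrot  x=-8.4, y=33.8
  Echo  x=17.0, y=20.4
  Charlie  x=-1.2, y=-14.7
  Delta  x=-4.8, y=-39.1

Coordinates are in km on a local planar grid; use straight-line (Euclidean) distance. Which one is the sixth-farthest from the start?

Distance to each, sorted:
Alpha: 55.9 km
Delta: 41.1 km
Foxtrot: 34.0 km
Golf: 26.0 km
Echo: 24.2 km
Bravo: 19.7 km
Charlie: 16.4 km
The sixth-farthest is Bravo at 19.7 km.

Bravo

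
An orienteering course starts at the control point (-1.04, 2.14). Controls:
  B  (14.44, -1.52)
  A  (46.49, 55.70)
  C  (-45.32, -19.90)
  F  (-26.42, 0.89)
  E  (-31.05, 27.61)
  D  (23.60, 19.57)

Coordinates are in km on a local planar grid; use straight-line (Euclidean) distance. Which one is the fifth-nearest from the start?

C

Distances from the start ((-1.04, 2.14)):
B: 15.9 km
F: 25.4 km
D: 30.2 km
E: 39.4 km
C: 49.5 km
A: 71.6 km
The fifth-nearest is C at 49.5 km.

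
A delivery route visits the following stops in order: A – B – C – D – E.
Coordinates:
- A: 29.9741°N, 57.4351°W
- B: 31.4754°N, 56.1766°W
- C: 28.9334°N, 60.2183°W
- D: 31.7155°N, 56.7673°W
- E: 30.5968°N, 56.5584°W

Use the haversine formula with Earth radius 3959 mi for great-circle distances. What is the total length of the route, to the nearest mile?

Leg distances:
A→B: 127.9 mi  (cumulative 127.9 mi)
B→C: 298.5 mi  (cumulative 426.3 mi)
C→D: 281.6 mi  (cumulative 707.9 mi)
D→E: 78.3 mi  (cumulative 786.2 mi)
Total route length ≈ 786 mi.

786 mi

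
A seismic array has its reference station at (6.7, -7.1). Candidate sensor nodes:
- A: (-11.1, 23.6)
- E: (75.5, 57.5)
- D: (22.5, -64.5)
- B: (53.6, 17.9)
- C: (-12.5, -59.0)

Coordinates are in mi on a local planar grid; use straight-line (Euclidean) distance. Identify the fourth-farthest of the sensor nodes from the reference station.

Distance to each, sorted:
E: 94.4 mi
D: 59.5 mi
C: 55.3 mi
B: 53.1 mi
A: 35.5 mi
The fourth-farthest is B at 53.1 mi.

B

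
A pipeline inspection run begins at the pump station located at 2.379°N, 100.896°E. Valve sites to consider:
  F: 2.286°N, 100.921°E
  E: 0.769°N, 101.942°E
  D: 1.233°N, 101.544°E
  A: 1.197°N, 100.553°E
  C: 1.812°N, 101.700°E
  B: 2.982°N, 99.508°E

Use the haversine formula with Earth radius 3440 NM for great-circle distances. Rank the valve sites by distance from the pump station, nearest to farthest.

Distances from the pump station:
F 2.286°N, 100.921°E: 5.8 NM
C 1.812°N, 101.700°E: 59.0 NM
A 1.197°N, 100.553°E: 73.9 NM
D 1.233°N, 101.544°E: 79.0 NM
B 2.982°N, 99.508°E: 90.8 NM
E 0.769°N, 101.942°E: 115.3 NM

F, C, A, D, B, E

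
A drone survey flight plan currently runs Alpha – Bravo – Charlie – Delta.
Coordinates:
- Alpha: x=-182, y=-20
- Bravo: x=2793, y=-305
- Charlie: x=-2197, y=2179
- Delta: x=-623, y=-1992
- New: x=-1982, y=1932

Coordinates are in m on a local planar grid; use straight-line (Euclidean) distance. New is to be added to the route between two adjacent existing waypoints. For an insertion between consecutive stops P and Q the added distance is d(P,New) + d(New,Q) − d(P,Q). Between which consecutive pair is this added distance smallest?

Added distance for inserting New between each consecutive pair:
Alpha–Bravo: 4939.6 m
Bravo–Charlie: 26.4 m
Charlie–Delta: 22.0 m
Smallest added distance is 22.0 m, inserting between Charlie and Delta.

between Charlie and Delta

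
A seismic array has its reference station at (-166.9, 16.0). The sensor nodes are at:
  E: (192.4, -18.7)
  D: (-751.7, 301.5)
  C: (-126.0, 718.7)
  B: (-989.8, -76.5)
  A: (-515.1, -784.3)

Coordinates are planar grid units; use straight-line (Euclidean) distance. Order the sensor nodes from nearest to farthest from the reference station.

E, D, C, B, A

Computing each straight-line distance from (-166.9, 16.0):
E (192.4, -18.7): 361.0
D (-751.7, 301.5): 650.8
C (-126.0, 718.7): 703.9
B (-989.8, -76.5): 828.1
A (-515.1, -784.3): 872.8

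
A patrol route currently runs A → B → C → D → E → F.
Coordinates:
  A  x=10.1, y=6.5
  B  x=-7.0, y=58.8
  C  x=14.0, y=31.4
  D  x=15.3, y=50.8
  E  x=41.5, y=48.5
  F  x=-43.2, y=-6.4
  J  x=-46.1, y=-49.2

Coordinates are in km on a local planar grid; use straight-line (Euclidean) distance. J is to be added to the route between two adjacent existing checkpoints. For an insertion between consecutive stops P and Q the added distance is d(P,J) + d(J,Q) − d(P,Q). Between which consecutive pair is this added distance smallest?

between E and F

Added distance for inserting J between each consecutive pair:
A–B: 139.0 km
B–C: 180.9 km
C–D: 198.4 km
D–E: 222.3 km
E–F: 73.2 km
Smallest added distance is 73.2 km, inserting between E and F.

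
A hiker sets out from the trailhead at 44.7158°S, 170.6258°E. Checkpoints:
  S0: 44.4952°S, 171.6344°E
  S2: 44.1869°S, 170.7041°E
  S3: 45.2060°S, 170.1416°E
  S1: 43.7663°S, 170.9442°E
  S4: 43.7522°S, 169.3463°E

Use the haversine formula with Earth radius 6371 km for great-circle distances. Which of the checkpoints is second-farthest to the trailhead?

S1

Distance to each, sorted:
S4: 147.9 km
S1: 108.6 km
S0: 83.5 km
S3: 66.5 km
S2: 59.1 km
The second-farthest is S1 at 108.6 km.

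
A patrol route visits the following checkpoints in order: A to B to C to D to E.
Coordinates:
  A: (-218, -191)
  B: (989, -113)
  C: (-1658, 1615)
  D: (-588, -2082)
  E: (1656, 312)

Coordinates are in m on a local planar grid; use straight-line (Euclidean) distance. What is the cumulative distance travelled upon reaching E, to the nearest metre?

Leg distances:
A→B: 1209.5 m  (cumulative 1209.5 m)
B→C: 3161.1 m  (cumulative 4370.6 m)
C→D: 3848.7 m  (cumulative 8219.4 m)
D→E: 3281.3 m  (cumulative 11500.6 m)
Cumulative distance at E ≈ 11501 m.

11501 m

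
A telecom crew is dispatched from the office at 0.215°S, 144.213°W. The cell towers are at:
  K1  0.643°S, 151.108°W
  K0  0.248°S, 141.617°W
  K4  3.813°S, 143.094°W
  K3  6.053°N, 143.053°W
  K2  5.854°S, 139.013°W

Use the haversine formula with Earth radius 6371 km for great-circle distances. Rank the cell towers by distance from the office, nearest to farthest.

Distance from the office at 0.215°S, 144.213°W to each:
K0 0.248°S, 141.617°W: 288.7 km
K4 3.813°S, 143.094°W: 419.0 km
K3 6.053°N, 143.053°W: 708.8 km
K1 0.643°S, 151.108°W: 768.1 km
K2 5.854°S, 139.013°W: 852.2 km

K0, K4, K3, K1, K2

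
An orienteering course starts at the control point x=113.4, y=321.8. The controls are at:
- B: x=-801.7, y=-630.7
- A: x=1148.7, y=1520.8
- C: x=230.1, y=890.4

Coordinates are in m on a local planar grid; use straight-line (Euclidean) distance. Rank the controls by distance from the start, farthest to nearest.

Distances from the start:
A x=1148.7, y=1520.8: 1584.1 m
B x=-801.7, y=-630.7: 1320.9 m
C x=230.1, y=890.4: 580.5 m

A, B, C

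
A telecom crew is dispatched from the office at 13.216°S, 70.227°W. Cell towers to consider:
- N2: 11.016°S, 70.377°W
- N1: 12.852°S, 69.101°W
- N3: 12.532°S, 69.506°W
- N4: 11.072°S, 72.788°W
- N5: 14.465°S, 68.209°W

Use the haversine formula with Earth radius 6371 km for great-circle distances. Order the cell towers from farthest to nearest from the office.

N4, N5, N2, N1, N3

Computing each great-circle distance from 13.216°S, 70.227°W:
N4 11.072°S, 72.788°W: 366.5 km
N5 14.465°S, 68.209°W: 258.4 km
N2 11.016°S, 70.377°W: 245.2 km
N1 12.852°S, 69.101°W: 128.5 km
N3 12.532°S, 69.506°W: 109.1 km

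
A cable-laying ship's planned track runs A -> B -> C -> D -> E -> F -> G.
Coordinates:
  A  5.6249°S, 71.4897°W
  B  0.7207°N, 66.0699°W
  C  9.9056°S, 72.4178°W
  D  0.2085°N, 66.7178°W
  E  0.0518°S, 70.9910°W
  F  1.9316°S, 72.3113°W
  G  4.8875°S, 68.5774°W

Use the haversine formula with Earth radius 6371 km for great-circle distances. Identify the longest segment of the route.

Leg distances:
A→B: 927.4 km
B→C: 1374.7 km
C→D: 1289.4 km
D→E: 476.0 km
E→F: 255.4 km
F→G: 528.9 km
The longest leg is B–C at 1374.7 km.

B–C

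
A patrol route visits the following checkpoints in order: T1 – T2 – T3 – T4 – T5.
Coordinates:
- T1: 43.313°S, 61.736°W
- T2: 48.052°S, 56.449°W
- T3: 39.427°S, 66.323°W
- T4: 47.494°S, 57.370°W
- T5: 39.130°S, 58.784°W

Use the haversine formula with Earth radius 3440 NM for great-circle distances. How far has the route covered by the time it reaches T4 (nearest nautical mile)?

Leg distances:
T1→T2: 360.6 NM  (cumulative 360.6 NM)
T2→T3: 670.9 NM  (cumulative 1031.4 NM)
T3→T4: 621.1 NM  (cumulative 1652.5 NM)
Cumulative distance at T4 ≈ 1653 NM.

1653 NM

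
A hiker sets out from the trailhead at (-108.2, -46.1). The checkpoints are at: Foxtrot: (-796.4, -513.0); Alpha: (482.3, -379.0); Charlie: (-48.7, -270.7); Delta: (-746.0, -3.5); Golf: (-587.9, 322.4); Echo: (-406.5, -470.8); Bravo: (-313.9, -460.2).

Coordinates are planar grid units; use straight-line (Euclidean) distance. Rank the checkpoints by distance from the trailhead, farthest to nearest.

Distance from the trailhead at (-108.2, -46.1) to each:
Foxtrot (-796.4, -513.0): 831.6
Alpha (482.3, -379.0): 677.9
Delta (-746.0, -3.5): 639.2
Golf (-587.9, 322.4): 604.9
Echo (-406.5, -470.8): 519.0
Bravo (-313.9, -460.2): 462.4
Charlie (-48.7, -270.7): 232.3

Foxtrot, Alpha, Delta, Golf, Echo, Bravo, Charlie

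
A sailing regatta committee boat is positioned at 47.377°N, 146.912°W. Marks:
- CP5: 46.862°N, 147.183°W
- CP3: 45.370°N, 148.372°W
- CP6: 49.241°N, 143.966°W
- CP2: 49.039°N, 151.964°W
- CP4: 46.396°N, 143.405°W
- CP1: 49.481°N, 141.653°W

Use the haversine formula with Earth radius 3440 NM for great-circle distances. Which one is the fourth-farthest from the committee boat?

Distance to each, sorted:
CP1: 244.6 NM
CP2: 225.4 NM
CP6: 162.3 NM
CP4: 155.5 NM
CP3: 134.8 NM
CP5: 32.8 NM
The fourth-farthest is CP4 at 155.5 NM.

CP4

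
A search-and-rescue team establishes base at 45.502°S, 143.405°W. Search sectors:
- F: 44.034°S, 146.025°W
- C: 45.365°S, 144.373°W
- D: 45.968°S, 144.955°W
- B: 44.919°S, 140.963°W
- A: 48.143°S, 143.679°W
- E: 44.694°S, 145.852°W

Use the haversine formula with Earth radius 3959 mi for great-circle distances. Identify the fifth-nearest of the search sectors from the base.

Distance to each, sorted:
C: 47.9 mi
D: 81.4 mi
B: 125.5 mi
E: 131.8 mi
F: 163.7 mi
A: 182.9 mi
The fifth-nearest is F at 163.7 mi.

F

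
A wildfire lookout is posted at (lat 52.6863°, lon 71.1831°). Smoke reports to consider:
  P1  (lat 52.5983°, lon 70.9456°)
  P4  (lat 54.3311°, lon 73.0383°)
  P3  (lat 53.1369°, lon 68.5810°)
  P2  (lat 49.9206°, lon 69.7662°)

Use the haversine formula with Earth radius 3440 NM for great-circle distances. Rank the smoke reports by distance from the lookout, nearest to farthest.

Distances from the lookout:
P1 (lat 52.5983°, lon 70.9456°): 10.1 NM
P3 (lat 53.1369°, lon 68.5810°): 98.0 NM
P4 (lat 54.3311°, lon 73.0383°): 118.9 NM
P2 (lat 49.9206°, lon 69.7662°): 174.4 NM

P1, P3, P4, P2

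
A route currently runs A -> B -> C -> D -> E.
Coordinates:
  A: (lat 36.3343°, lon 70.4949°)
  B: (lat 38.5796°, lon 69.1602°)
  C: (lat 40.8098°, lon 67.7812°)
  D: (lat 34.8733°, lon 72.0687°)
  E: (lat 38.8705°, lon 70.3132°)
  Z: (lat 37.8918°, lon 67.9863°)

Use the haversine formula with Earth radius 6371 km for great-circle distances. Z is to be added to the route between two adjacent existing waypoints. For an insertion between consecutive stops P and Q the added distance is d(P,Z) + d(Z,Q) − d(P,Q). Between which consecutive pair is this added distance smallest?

between C and D

Added distance for inserting Z between each consecutive pair:
A–B: 133.7 km
B–C: 178.2 km
C–D: 61.4 km
D–E: 255.2 km
Smallest added distance is 61.4 km, inserting between C and D.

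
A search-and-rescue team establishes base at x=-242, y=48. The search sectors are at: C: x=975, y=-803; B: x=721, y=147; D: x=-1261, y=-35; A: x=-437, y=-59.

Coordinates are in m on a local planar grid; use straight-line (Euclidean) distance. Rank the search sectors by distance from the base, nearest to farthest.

Computing each straight-line distance from x=-242, y=48:
A x=-437, y=-59: 222.4 m
B x=721, y=147: 968.1 m
D x=-1261, y=-35: 1022.4 m
C x=975, y=-803: 1485.0 m

A, B, D, C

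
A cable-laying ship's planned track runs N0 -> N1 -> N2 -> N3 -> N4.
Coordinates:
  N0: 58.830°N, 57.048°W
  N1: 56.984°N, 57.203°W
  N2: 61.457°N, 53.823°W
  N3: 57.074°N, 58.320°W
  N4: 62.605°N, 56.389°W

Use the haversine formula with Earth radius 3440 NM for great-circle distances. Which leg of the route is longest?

Leg distances:
N0→N1: 110.9 NM
N1→N2: 287.8 NM
N2→N3: 297.0 NM
N3→N4: 337.1 NM
The longest leg is N3–N4 at 337.1 NM.

N3–N4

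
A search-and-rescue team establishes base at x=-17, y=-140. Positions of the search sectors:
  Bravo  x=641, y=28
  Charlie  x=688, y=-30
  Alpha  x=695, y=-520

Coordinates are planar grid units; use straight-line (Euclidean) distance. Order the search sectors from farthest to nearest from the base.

Alpha, Charlie, Bravo

Computing each straight-line distance from x=-17, y=-140:
Alpha x=695, y=-520: 807.1
Charlie x=688, y=-30: 713.5
Bravo x=641, y=28: 679.1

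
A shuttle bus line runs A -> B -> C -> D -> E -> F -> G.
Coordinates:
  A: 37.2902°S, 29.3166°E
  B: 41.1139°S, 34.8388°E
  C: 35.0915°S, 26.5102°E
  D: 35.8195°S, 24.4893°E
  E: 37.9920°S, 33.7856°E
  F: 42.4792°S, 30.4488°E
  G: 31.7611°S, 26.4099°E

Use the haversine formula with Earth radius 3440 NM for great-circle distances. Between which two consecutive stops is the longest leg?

F–G

Leg distances:
A→B: 344.4 NM
B→C: 533.9 NM
C→D: 108.1 NM
D→E: 464.7 NM
E→F: 309.7 NM
F→G: 671.7 NM
The longest leg is F–G at 671.7 NM.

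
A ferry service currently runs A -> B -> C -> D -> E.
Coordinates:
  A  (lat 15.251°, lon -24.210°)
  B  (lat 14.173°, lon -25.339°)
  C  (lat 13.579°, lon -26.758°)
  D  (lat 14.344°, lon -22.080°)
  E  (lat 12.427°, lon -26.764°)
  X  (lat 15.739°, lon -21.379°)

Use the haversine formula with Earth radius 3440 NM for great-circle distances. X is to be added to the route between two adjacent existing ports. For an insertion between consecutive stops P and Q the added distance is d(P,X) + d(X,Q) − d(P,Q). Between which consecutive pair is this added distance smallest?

between C and D

Added distance for inserting X between each consecutive pair:
A–B: 322.5 NM
B–C: 496.4 NM
C–D: 155.0 NM
D–E: 167.6 NM
Smallest added distance is 155.0 NM, inserting between C and D.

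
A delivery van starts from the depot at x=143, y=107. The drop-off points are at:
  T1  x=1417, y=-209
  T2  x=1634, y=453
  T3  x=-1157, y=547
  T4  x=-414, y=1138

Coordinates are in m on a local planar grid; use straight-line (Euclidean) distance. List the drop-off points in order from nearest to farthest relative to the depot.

Distances from the depot:
T4 x=-414, y=1138: 1171.8 m
T1 x=1417, y=-209: 1312.6 m
T3 x=-1157, y=547: 1372.4 m
T2 x=1634, y=453: 1530.6 m

T4, T1, T3, T2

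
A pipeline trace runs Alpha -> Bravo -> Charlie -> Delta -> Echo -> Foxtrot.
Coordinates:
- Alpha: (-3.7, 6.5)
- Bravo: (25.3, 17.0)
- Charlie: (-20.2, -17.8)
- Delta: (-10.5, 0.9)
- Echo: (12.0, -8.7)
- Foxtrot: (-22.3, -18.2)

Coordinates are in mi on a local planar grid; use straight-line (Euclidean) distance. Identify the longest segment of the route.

Bravo–Charlie

Leg distances:
Alpha→Bravo: 30.8 mi
Bravo→Charlie: 57.3 mi
Charlie→Delta: 21.1 mi
Delta→Echo: 24.5 mi
Echo→Foxtrot: 35.6 mi
The longest leg is Bravo–Charlie at 57.3 mi.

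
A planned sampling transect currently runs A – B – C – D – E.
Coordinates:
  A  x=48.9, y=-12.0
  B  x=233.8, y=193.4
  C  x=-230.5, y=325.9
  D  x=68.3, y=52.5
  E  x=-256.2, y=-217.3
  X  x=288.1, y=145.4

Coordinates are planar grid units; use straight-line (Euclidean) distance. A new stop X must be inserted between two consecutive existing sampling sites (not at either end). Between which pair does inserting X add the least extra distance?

between A and B

Added distance for inserting X between each consecutive pair:
A–B: 82.5
B–C: 138.8
C–D: 382.7
D–E: 470.7
Smallest added distance is 82.5, inserting between A and B.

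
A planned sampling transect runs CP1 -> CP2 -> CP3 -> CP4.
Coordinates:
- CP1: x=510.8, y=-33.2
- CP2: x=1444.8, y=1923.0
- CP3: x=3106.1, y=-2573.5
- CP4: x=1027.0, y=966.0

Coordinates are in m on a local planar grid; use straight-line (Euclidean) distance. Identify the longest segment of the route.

Leg distances:
CP1→CP2: 2167.7 m
CP2→CP3: 4793.6 m
CP3→CP4: 4105.0 m
The longest leg is CP2–CP3 at 4793.6 m.

CP2–CP3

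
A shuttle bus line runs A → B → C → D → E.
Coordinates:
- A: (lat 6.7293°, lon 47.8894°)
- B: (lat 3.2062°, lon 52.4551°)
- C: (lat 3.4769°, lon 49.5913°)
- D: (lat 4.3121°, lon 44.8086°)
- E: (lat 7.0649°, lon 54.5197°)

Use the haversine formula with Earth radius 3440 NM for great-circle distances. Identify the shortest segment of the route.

B–C

Leg distances:
A→B: 345.4 NM
B→C: 172.4 NM
C→D: 290.8 NM
D→E: 603.2 NM
The shortest leg is B–C at 172.4 NM.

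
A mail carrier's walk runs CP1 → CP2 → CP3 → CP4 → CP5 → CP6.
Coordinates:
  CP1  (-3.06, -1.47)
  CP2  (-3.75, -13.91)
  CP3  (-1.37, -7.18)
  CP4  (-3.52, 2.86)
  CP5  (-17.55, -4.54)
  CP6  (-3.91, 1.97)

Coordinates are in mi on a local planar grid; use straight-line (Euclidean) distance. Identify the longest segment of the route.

CP4–CP5

Leg distances:
CP1→CP2: 12.5 mi
CP2→CP3: 7.1 mi
CP3→CP4: 10.3 mi
CP4→CP5: 15.9 mi
CP5→CP6: 15.1 mi
The longest leg is CP4–CP5 at 15.9 mi.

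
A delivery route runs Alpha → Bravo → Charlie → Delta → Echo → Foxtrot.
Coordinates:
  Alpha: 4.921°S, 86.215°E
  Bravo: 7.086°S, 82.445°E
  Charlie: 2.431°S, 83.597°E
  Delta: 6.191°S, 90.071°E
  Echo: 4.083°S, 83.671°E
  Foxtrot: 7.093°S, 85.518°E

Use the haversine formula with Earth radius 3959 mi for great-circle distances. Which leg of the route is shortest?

Echo–Foxtrot

Leg distances:
Alpha→Bravo: 299.1 mi
Bravo→Charlie: 331.3 mi
Charlie→Delta: 516.1 mi
Delta→Echo: 463.9 mi
Echo→Foxtrot: 243.7 mi
The shortest leg is Echo–Foxtrot at 243.7 mi.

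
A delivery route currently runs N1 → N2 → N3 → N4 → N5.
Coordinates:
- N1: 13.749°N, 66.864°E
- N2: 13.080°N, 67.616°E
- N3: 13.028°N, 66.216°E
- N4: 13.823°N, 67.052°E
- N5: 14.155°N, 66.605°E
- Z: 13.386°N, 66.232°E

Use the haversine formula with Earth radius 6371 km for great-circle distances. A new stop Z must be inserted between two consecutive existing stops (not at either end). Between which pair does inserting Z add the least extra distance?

between N3 and N4

Added distance for inserting Z between each consecutive pair:
N1–N2: 122.7 km
N2–N3: 41.7 km
N3–N4: 14.5 km
N4–N5: 134.9 km
Smallest added distance is 14.5 km, inserting between N3 and N4.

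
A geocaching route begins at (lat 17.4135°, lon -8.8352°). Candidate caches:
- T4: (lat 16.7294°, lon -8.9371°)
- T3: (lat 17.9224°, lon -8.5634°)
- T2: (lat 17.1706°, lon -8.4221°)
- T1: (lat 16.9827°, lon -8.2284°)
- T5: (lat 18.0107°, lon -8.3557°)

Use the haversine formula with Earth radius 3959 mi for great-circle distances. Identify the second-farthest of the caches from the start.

T1

Distance to each, sorted:
T5: 52.0 mi
T1: 49.9 mi
T4: 47.7 mi
T3: 39.5 mi
T2: 32.0 mi
The second-farthest is T1 at 49.9 mi.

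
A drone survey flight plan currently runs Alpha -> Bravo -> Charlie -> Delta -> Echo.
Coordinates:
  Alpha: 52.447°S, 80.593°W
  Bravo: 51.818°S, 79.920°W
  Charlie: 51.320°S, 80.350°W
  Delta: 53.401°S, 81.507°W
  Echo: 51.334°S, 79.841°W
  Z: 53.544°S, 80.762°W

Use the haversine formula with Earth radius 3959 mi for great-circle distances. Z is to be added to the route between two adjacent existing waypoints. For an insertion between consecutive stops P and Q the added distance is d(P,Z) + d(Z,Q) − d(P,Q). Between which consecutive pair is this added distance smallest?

Added distance for inserting Z between each consecutive pair:
Alpha–Bravo: 148.5 mi
Bravo–Charlie: 240.0 mi
Charlie–Delta: 35.0 mi
Delta–Echo: 30.6 mi
Smallest added distance is 30.6 mi, inserting between Delta and Echo.

between Delta and Echo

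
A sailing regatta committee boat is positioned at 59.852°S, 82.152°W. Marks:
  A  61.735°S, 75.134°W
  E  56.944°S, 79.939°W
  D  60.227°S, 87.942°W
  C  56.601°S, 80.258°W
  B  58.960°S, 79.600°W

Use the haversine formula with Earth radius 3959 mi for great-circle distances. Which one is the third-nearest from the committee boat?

Distance to each, sorted:
B: 108.9 mi
D: 201.4 mi
E: 216.3 mi
C: 234.9 mi
A: 269.8 mi
The third-nearest is E at 216.3 mi.

E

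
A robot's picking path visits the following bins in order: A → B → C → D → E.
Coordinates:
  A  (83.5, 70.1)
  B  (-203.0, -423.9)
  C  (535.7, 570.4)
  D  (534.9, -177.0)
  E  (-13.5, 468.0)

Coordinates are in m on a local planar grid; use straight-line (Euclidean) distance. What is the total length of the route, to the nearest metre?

Leg distances:
A→B: 571.1 m  (cumulative 571.1 m)
B→C: 1238.7 m  (cumulative 1809.7 m)
C→D: 747.4 m  (cumulative 2557.1 m)
D→E: 846.6 m  (cumulative 3403.8 m)
Total route length ≈ 3404 m.

3404 m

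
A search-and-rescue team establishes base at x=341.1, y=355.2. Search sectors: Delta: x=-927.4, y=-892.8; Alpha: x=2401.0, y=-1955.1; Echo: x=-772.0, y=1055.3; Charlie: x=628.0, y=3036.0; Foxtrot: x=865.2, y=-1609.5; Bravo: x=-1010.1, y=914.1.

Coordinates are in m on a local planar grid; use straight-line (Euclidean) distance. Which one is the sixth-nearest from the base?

Alpha

Distances from the base (x=341.1, y=355.2):
Echo: 1315.0 m
Bravo: 1462.2 m
Delta: 1779.5 m
Foxtrot: 2033.4 m
Charlie: 2696.1 m
Alpha: 3095.3 m
The sixth-nearest is Alpha at 3095.3 m.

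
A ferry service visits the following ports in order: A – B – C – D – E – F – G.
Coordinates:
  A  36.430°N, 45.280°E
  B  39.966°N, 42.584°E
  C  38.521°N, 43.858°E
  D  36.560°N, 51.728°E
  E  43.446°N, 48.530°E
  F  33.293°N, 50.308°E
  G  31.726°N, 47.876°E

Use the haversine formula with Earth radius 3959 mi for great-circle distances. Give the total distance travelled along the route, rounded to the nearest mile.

Leg distances:
A→B: 284.8 mi  (cumulative 284.8 mi)
B→C: 120.9 mi  (cumulative 405.7 mi)
C→D: 451.8 mi  (cumulative 857.5 mi)
D→E: 504.9 mi  (cumulative 1362.4 mi)
E→F: 708.1 mi  (cumulative 2070.5 mi)
F→G: 178.3 mi  (cumulative 2248.8 mi)
Total route length ≈ 2249 mi.

2249 mi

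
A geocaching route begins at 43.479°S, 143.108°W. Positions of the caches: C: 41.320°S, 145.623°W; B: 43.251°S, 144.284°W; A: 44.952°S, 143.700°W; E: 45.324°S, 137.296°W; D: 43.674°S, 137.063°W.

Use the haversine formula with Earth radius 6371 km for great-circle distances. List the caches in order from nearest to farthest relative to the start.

Distance from the start at 43.479°S, 143.108°W to each:
B 43.251°S, 144.284°W: 98.4 km
A 44.952°S, 143.700°W: 170.4 km
C 41.320°S, 145.623°W: 316.6 km
D 43.674°S, 137.063°W: 487.3 km
E 45.324°S, 137.296°W: 505.1 km

B, A, C, D, E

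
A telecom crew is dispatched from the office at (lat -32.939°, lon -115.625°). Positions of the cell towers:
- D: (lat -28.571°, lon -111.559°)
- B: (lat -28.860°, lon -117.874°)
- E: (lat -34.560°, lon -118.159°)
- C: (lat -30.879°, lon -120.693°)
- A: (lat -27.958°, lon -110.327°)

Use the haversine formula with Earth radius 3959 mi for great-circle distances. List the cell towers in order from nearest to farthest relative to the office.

Distances from the office:
E (lat -34.560°, lon -118.159°): 183.7 mi
B (lat -28.860°, lon -117.874°): 311.8 mi
C (lat -30.879°, lon -120.693°): 329.5 mi
D (lat -28.571°, lon -111.559°): 386.4 mi
A (lat -27.958°, lon -110.327°): 466.8 mi

E, B, C, D, A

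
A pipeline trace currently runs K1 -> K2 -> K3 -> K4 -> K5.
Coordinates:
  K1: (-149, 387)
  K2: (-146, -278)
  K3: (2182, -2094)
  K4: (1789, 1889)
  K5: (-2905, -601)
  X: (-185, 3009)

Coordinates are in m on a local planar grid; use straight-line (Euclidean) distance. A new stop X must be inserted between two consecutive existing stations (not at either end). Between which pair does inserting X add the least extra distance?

between K4 and K5

Added distance for inserting X between each consecutive pair:
K1–K2: 5244.5 m
K2–K3: 5959.9 m
K3–K4: 3892.5 m
K4–K5: 1476.1 m
Smallest added distance is 1476.1 m, inserting between K4 and K5.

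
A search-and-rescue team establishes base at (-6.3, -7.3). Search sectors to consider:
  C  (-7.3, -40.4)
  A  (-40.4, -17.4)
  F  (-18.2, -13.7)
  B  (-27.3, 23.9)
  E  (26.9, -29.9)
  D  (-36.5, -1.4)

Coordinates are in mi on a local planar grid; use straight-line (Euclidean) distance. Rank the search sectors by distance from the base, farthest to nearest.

E, B, A, C, D, F

Distances from the base:
E (26.9, -29.9): 40.2 mi
B (-27.3, 23.9): 37.6 mi
A (-40.4, -17.4): 35.6 mi
C (-7.3, -40.4): 33.1 mi
D (-36.5, -1.4): 30.8 mi
F (-18.2, -13.7): 13.5 mi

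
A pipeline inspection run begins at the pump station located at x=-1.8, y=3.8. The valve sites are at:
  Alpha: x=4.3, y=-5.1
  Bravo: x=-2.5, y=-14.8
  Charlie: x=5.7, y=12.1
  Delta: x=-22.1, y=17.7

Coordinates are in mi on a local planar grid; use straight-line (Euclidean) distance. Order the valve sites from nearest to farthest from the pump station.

Computing each straight-line distance from x=-1.8, y=3.8:
Alpha x=4.3, y=-5.1: 10.8 mi
Charlie x=5.7, y=12.1: 11.2 mi
Bravo x=-2.5, y=-14.8: 18.6 mi
Delta x=-22.1, y=17.7: 24.6 mi

Alpha, Charlie, Bravo, Delta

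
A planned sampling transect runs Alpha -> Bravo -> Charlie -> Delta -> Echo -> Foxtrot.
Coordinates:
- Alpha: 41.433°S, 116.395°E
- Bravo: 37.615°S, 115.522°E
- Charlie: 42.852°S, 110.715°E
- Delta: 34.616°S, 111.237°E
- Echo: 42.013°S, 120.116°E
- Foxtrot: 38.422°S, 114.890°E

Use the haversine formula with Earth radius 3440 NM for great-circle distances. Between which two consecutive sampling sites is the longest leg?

Delta–Echo

Leg distances:
Alpha→Bravo: 232.8 NM
Bravo→Charlie: 383.8 NM
Charlie→Delta: 495.1 NM
Delta→Echo: 609.4 NM
Echo→Foxtrot: 322.2 NM
The longest leg is Delta–Echo at 609.4 NM.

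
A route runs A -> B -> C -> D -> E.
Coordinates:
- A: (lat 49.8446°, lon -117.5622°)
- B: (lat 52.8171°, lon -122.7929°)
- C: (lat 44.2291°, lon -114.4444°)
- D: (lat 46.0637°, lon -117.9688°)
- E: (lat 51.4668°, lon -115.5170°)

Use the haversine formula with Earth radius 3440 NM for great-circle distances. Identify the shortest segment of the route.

Leg distances:
A→B: 265.1 NM
B→C: 612.3 NM
C→D: 185.5 NM
D→E: 338.5 NM
The shortest leg is C–D at 185.5 NM.

C–D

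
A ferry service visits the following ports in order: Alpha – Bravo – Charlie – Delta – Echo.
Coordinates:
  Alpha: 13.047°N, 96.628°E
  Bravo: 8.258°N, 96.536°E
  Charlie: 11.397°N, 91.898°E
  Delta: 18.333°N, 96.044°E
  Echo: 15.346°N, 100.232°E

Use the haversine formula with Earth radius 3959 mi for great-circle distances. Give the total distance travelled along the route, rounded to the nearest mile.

1613 mi

Leg distances:
Alpha→Bravo: 331.0 mi  (cumulative 331.0 mi)
Bravo→Charlie: 383.1 mi  (cumulative 714.0 mi)
Charlie→Delta: 553.4 mi  (cumulative 1267.4 mi)
Delta→Echo: 345.4 mi  (cumulative 1612.8 mi)
Total route length ≈ 1613 mi.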